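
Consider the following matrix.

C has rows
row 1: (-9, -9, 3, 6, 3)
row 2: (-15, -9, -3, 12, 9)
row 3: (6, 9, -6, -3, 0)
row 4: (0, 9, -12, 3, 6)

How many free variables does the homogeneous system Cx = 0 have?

3

Row reduce to echelon form.
R2 ← R2 − (5/3)·R1: [0, 6, -8, 2, 4]
R3 ← R3 + (2/3)·R1: [0, 3, -4, 1, 2]
R3 ← R3 − (1/2)·R2: [0, 0, 0, 0, 0]
R4 ← R4 − (3/2)·R2: [0, 0, 0, 0, 0]
2 nonzero rows, so rank(C) = 2.
C has 5 columns; by rank–nullity, nullity = 5 − 2 = 3.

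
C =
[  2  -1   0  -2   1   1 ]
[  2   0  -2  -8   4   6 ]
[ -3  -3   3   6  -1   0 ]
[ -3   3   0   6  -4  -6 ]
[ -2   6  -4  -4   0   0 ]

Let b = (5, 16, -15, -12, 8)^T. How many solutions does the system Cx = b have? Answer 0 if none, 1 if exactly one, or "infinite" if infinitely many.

infinite

Row reduce the augmented matrix [C | b].
R2 ← R2 − R1: [0, 1, -2, -6, 3, 5, 11]
R3 ← R3 + (3/2)·R1: [0, -9/2, 3, 3, 1/2, 3/2, -15/2]
R4 ← R4 + (3/2)·R1: [0, 3/2, 0, 3, -5/2, -9/2, -9/2]
R5 ← R5 + R1: [0, 5, -4, -6, 1, 1, 13]
R3 ← R3 + (9/2)·R2: [0, 0, -6, -24, 14, 24, 42]
R4 ← R4 − (3/2)·R2: [0, 0, 3, 12, -7, -12, -21]
R5 ← R5 − (5)·R2: [0, 0, 6, 24, -14, -24, -42]
R4 ← R4 + (1/2)·R3: [0, 0, 0, 0, 0, 0, 0]
R5 ← R5 + R3: [0, 0, 0, 0, 0, 0, 0]
The echelon form has 3 nonzero rows, and every pivot lies in the first 6 columns, so rank(C) = rank([C|b]) = 3.
The system is consistent.
rank = 3 < 6 unknowns, so there are infinitely many solutions.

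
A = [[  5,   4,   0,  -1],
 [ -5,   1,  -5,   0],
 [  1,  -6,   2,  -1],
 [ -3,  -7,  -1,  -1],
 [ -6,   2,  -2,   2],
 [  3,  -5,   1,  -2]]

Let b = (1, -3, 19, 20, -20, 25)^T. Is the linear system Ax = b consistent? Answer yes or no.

yes

Row reduce the augmented matrix [A | b].
R2 ← R2 + R1: [0, 5, -5, -1, -2]
R3 ← R3 − (1/5)·R1: [0, -34/5, 2, -4/5, 94/5]
R4 ← R4 + (3/5)·R1: [0, -23/5, -1, -8/5, 103/5]
R5 ← R5 + (6/5)·R1: [0, 34/5, -2, 4/5, -94/5]
R6 ← R6 − (3/5)·R1: [0, -37/5, 1, -7/5, 122/5]
R3 ← R3 + (34/25)·R2: [0, 0, -24/5, -54/25, 402/25]
R4 ← R4 + (23/25)·R2: [0, 0, -28/5, -63/25, 469/25]
R5 ← R5 − (34/25)·R2: [0, 0, 24/5, 54/25, -402/25]
R6 ← R6 + (37/25)·R2: [0, 0, -32/5, -72/25, 536/25]
R4 ← R4 − (7/6)·R3: [0, 0, 0, 0, 0]
R5 ← R5 + R3: [0, 0, 0, 0, 0]
R6 ← R6 − (4/3)·R3: [0, 0, 0, 0, 0]
The echelon form has 3 nonzero rows, and every pivot lies in the first 4 columns, so rank(A) = rank([A|b]) = 3.
The system is consistent.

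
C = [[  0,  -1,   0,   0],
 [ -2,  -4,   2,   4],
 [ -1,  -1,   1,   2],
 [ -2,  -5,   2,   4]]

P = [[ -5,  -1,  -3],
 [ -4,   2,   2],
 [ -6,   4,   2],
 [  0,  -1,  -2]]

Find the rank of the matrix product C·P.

First compute CP:
[[  4,  -2,  -2],
 [ 14,  -2,  -6],
 [  3,   1,  -1],
 [ 18,  -4,  -8]]
Now row reduce the product.
R2 ← R2 − (7/2)·R1: [0, 5, 1]
R3 ← R3 − (3/4)·R1: [0, 5/2, 1/2]
R4 ← R4 − (9/2)·R1: [0, 5, 1]
R3 ← R3 − (1/2)·R2: [0, 0, 0]
R4 ← R4 − R2: [0, 0, 0]
2 nonzero rows, so rank(CP) = 2.

2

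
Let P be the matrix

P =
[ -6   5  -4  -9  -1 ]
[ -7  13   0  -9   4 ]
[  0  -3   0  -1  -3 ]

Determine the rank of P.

3

Row reduce to echelon form.
R2 ← R2 − (7/6)·R1: [0, 43/6, 14/3, 3/2, 31/6]
R3 ← R3 + (18/43)·R2: [0, 0, 84/43, -16/43, -36/43]
Echelon form has 3 nonzero rows, so rank(P) = 3.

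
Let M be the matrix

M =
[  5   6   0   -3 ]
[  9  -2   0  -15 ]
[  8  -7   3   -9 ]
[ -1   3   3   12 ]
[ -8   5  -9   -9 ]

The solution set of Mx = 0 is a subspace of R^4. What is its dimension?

1

Row reduce to echelon form.
R2 ← R2 − (9/5)·R1: [0, -64/5, 0, -48/5]
R3 ← R3 − (8/5)·R1: [0, -83/5, 3, -21/5]
R4 ← R4 + (1/5)·R1: [0, 21/5, 3, 57/5]
R5 ← R5 + (8/5)·R1: [0, 73/5, -9, -69/5]
R3 ← R3 − (83/64)·R2: [0, 0, 3, 33/4]
R4 ← R4 + (21/64)·R2: [0, 0, 3, 33/4]
R5 ← R5 + (73/64)·R2: [0, 0, -9, -99/4]
R4 ← R4 − R3: [0, 0, 0, 0]
R5 ← R5 + (3)·R3: [0, 0, 0, 0]
3 nonzero rows, so rank(M) = 3.
M has 4 columns; by rank–nullity, nullity = 4 − 3 = 1.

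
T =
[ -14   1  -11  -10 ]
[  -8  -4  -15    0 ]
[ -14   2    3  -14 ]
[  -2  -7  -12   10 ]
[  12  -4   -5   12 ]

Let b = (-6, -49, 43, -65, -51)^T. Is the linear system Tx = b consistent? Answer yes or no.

yes

Row reduce the augmented matrix [T | b].
R2 ← R2 − (4/7)·R1: [0, -32/7, -61/7, 40/7, -319/7]
R3 ← R3 − R1: [0, 1, 14, -4, 49]
R4 ← R4 − (1/7)·R1: [0, -50/7, -73/7, 80/7, -449/7]
R5 ← R5 + (6/7)·R1: [0, -22/7, -101/7, 24/7, -393/7]
R3 ← R3 + (7/32)·R2: [0, 0, 387/32, -11/4, 1249/32]
R4 ← R4 − (25/16)·R2: [0, 0, 51/16, 5/2, 113/16]
R5 ← R5 − (11/16)·R2: [0, 0, -135/16, -1/2, -397/16]
R4 ← R4 − (34/129)·R3: [0, 0, 0, 416/129, -416/129]
R5 ← R5 + (30/43)·R3: [0, 0, 0, -104/43, 104/43]
R5 ← R5 + (3/4)·R4: [0, 0, 0, 0, 0]
The echelon form has 4 nonzero rows, and every pivot lies in the first 4 columns, so rank(T) = rank([T|b]) = 4.
The system is consistent.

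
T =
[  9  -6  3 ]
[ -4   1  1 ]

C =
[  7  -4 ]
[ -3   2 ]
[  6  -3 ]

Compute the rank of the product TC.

2

First compute TC:
[[ 99, -57],
 [-25,  15]]
Now row reduce the product.
R2 ← R2 + (25/99)·R1: [0, 20/33]
2 nonzero rows, so rank(TC) = 2.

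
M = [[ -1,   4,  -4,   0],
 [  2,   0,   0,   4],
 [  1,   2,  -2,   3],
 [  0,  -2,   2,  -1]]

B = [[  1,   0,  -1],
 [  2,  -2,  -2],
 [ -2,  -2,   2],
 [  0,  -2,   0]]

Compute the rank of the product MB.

2

First compute MB:
[[ 15,   0, -15],
 [  2,  -8,  -2],
 [  9,  -6,  -9],
 [ -8,   2,   8]]
Now row reduce the product.
R2 ← R2 − (2/15)·R1: [0, -8, 0]
R3 ← R3 − (3/5)·R1: [0, -6, 0]
R4 ← R4 + (8/15)·R1: [0, 2, 0]
R3 ← R3 − (3/4)·R2: [0, 0, 0]
R4 ← R4 + (1/4)·R2: [0, 0, 0]
2 nonzero rows, so rank(MB) = 2.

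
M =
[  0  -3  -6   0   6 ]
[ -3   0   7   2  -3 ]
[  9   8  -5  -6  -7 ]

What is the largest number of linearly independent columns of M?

2

Row reduce to echelon form.
Swap R1 ↔ R2
R3 ← R3 + (3)·R1: [0, 8, 16, 0, -16]
R3 ← R3 + (8/3)·R2: [0, 0, 0, 0, 0]
Echelon form has 2 nonzero rows, so rank(M) = 2.
The rank gives the maximum number of linearly independent columns: 2.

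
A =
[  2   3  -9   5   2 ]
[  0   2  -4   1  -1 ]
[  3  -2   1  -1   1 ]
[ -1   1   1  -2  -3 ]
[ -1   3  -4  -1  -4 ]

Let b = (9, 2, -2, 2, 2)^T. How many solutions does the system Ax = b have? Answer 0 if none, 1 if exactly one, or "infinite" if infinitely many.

0

Row reduce the augmented matrix [A | b].
R3 ← R3 − (3/2)·R1: [0, -13/2, 29/2, -17/2, -2, -31/2]
R4 ← R4 + (1/2)·R1: [0, 5/2, -7/2, 1/2, -2, 13/2]
R5 ← R5 + (1/2)·R1: [0, 9/2, -17/2, 3/2, -3, 13/2]
R3 ← R3 + (13/4)·R2: [0, 0, 3/2, -21/4, -21/4, -9]
R4 ← R4 − (5/4)·R2: [0, 0, 3/2, -3/4, -3/4, 4]
R5 ← R5 − (9/4)·R2: [0, 0, 1/2, -3/4, -3/4, 2]
R4 ← R4 − R3: [0, 0, 0, 9/2, 9/2, 13]
R5 ← R5 − (1/3)·R3: [0, 0, 0, 1, 1, 5]
R5 ← R5 − (2/9)·R4: [0, 0, 0, 0, 0, 19/9]
The echelon form has 5 nonzero rows; the last pivot sits in the augmented column, so rank(A) = 4 but rank([A|b]) = 5.
Since the ranks differ, the system is inconsistent.
It has no solutions.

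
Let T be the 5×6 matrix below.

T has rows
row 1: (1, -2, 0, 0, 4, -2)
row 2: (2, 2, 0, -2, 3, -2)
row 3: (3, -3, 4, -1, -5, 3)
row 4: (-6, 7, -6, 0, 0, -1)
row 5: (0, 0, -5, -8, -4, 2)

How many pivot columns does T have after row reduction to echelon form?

5

Row reduce to echelon form.
R2 ← R2 − (2)·R1: [0, 6, 0, -2, -5, 2]
R3 ← R3 − (3)·R1: [0, 3, 4, -1, -17, 9]
R4 ← R4 + (6)·R1: [0, -5, -6, 0, 24, -13]
R3 ← R3 − (1/2)·R2: [0, 0, 4, 0, -29/2, 8]
R4 ← R4 + (5/6)·R2: [0, 0, -6, -5/3, 119/6, -34/3]
R4 ← R4 + (3/2)·R3: [0, 0, 0, -5/3, -23/12, 2/3]
R5 ← R5 + (5/4)·R3: [0, 0, 0, -8, -177/8, 12]
R5 ← R5 − (24/5)·R4: [0, 0, 0, 0, -517/40, 44/5]
Echelon form has 5 nonzero rows, so rank(T) = 5.
Each nonzero row contributes one pivot column: 5 pivot columns.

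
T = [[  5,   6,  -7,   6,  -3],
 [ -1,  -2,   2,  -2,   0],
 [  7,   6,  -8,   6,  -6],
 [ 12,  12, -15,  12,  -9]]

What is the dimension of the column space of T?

Row reduce to echelon form.
R2 ← R2 + (1/5)·R1: [0, -4/5, 3/5, -4/5, -3/5]
R3 ← R3 − (7/5)·R1: [0, -12/5, 9/5, -12/5, -9/5]
R4 ← R4 − (12/5)·R1: [0, -12/5, 9/5, -12/5, -9/5]
R3 ← R3 − (3)·R2: [0, 0, 0, 0, 0]
R4 ← R4 − (3)·R2: [0, 0, 0, 0, 0]
Echelon form has 2 nonzero rows, so rank(T) = 2.
The column space has dimension equal to the rank: 2.

2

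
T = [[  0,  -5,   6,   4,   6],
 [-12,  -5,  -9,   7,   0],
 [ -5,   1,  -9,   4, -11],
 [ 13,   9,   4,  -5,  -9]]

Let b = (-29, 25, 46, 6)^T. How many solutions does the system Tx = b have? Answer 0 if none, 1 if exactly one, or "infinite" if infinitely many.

Row reduce the augmented matrix [T | b].
Swap R1 ↔ R2
R3 ← R3 − (5/12)·R1: [0, 37/12, -21/4, 13/12, -11, 427/12]
R4 ← R4 + (13/12)·R1: [0, 43/12, -23/4, 31/12, -9, 397/12]
R3 ← R3 + (37/60)·R2: [0, 0, -31/20, 71/20, -73/10, 177/10]
R4 ← R4 + (43/60)·R2: [0, 0, -29/20, 109/20, -47/10, 123/10]
R4 ← R4 − (29/31)·R3: [0, 0, 0, 66/31, 66/31, -132/31]
The echelon form has 4 nonzero rows, and every pivot lies in the first 5 columns, so rank(T) = rank([T|b]) = 4.
The system is consistent.
rank = 4 < 5 unknowns, so there are infinitely many solutions.

infinite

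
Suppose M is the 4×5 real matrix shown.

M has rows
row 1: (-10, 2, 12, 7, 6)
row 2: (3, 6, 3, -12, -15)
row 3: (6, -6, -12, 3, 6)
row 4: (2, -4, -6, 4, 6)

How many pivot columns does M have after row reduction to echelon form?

Row reduce to echelon form.
R2 ← R2 + (3/10)·R1: [0, 33/5, 33/5, -99/10, -66/5]
R3 ← R3 + (3/5)·R1: [0, -24/5, -24/5, 36/5, 48/5]
R4 ← R4 + (1/5)·R1: [0, -18/5, -18/5, 27/5, 36/5]
R3 ← R3 + (8/11)·R2: [0, 0, 0, 0, 0]
R4 ← R4 + (6/11)·R2: [0, 0, 0, 0, 0]
Echelon form has 2 nonzero rows, so rank(M) = 2.
Each nonzero row contributes one pivot column: 2 pivot columns.

2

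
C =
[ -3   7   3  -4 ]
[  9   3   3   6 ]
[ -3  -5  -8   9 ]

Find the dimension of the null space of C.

Row reduce to echelon form.
R2 ← R2 + (3)·R1: [0, 24, 12, -6]
R3 ← R3 − R1: [0, -12, -11, 13]
R3 ← R3 + (1/2)·R2: [0, 0, -5, 10]
3 nonzero rows, so rank(C) = 3.
C has 4 columns; by rank–nullity, nullity = 4 − 3 = 1.

1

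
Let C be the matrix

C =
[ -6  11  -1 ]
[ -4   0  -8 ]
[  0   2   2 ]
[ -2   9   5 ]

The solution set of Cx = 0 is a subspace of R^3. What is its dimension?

Row reduce to echelon form.
R2 ← R2 − (2/3)·R1: [0, -22/3, -22/3]
R4 ← R4 − (1/3)·R1: [0, 16/3, 16/3]
R3 ← R3 + (3/11)·R2: [0, 0, 0]
R4 ← R4 + (8/11)·R2: [0, 0, 0]
2 nonzero rows, so rank(C) = 2.
C has 3 columns; by rank–nullity, nullity = 3 − 2 = 1.

1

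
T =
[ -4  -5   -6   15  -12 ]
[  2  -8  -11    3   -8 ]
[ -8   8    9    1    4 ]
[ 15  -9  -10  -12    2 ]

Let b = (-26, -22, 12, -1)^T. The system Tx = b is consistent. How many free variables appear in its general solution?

Row reduce the augmented matrix [T | b].
R2 ← R2 + (1/2)·R1: [0, -21/2, -14, 21/2, -14, -35]
R3 ← R3 − (2)·R1: [0, 18, 21, -29, 28, 64]
R4 ← R4 + (15/4)·R1: [0, -111/4, -65/2, 177/4, -43, -197/2]
R3 ← R3 + (12/7)·R2: [0, 0, -3, -11, 4, 4]
R4 ← R4 − (37/14)·R2: [0, 0, 9/2, 33/2, -6, -6]
R4 ← R4 + (3/2)·R3: [0, 0, 0, 0, 0, 0]
The echelon form has 3 nonzero rows, and every pivot lies in the first 5 columns, so rank(T) = rank([T|b]) = 3.
The system is consistent.
Free variables = (unknowns) − (rank) = 5 − 3 = 2.

2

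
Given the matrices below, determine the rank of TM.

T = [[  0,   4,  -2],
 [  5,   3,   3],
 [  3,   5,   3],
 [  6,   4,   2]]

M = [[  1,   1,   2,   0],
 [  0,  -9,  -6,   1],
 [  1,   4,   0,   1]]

3

First compute TM:
[[ -2, -44, -24,   2],
 [  8, -10,  -8,   6],
 [  6, -30, -24,   8],
 [  8, -22, -12,   6]]
Now row reduce the product.
R2 ← R2 + (4)·R1: [0, -186, -104, 14]
R3 ← R3 + (3)·R1: [0, -162, -96, 14]
R4 ← R4 + (4)·R1: [0, -198, -108, 14]
R3 ← R3 − (27/31)·R2: [0, 0, -168/31, 56/31]
R4 ← R4 − (33/31)·R2: [0, 0, 84/31, -28/31]
R4 ← R4 + (1/2)·R3: [0, 0, 0, 0]
3 nonzero rows, so rank(TM) = 3.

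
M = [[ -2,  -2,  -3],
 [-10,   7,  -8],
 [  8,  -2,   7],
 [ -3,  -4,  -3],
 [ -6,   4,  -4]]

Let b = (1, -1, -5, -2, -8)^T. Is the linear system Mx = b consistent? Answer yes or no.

no

Row reduce the augmented matrix [M | b].
R2 ← R2 − (5)·R1: [0, 17, 7, -6]
R3 ← R3 + (4)·R1: [0, -10, -5, -1]
R4 ← R4 − (3/2)·R1: [0, -1, 3/2, -7/2]
R5 ← R5 − (3)·R1: [0, 10, 5, -11]
R3 ← R3 + (10/17)·R2: [0, 0, -15/17, -77/17]
R4 ← R4 + (1/17)·R2: [0, 0, 65/34, -131/34]
R5 ← R5 − (10/17)·R2: [0, 0, 15/17, -127/17]
R4 ← R4 + (13/6)·R3: [0, 0, 0, -41/3]
R5 ← R5 + R3: [0, 0, 0, -12]
R5 ← R5 − (36/41)·R4: [0, 0, 0, 0]
The echelon form has 4 nonzero rows; the last pivot sits in the augmented column, so rank(M) = 3 but rank([M|b]) = 4.
Since the ranks differ, the system is inconsistent.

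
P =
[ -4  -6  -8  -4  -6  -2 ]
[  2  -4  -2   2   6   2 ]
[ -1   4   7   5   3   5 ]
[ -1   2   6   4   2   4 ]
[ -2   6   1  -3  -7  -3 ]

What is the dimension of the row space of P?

Row reduce to echelon form.
R2 ← R2 + (1/2)·R1: [0, -7, -6, 0, 3, 1]
R3 ← R3 − (1/4)·R1: [0, 11/2, 9, 6, 9/2, 11/2]
R4 ← R4 − (1/4)·R1: [0, 7/2, 8, 5, 7/2, 9/2]
R5 ← R5 − (1/2)·R1: [0, 9, 5, -1, -4, -2]
R3 ← R3 + (11/14)·R2: [0, 0, 30/7, 6, 48/7, 44/7]
R4 ← R4 + (1/2)·R2: [0, 0, 5, 5, 5, 5]
R5 ← R5 + (9/7)·R2: [0, 0, -19/7, -1, -1/7, -5/7]
R4 ← R4 − (7/6)·R3: [0, 0, 0, -2, -3, -7/3]
R5 ← R5 + (19/30)·R3: [0, 0, 0, 14/5, 21/5, 49/15]
R5 ← R5 + (7/5)·R4: [0, 0, 0, 0, 0, 0]
Echelon form has 4 nonzero rows, so rank(P) = 4.
The row space has dimension equal to the rank: 4.

4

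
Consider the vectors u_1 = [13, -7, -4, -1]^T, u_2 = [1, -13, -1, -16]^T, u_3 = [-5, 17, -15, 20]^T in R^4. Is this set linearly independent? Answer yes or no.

Form the matrix with these vectors as rows and row reduce.
R2 ← R2 − (1/13)·R1: [0, -162/13, -9/13, -207/13]
R3 ← R3 + (5/13)·R1: [0, 186/13, -215/13, 255/13]
R3 ← R3 + (31/27)·R2: [0, 0, -52/3, 4/3]
3 nonzero rows, so the 3 vectors span a space of dimension 3.
Since 3 = 3, the vectors are linearly independent.

yes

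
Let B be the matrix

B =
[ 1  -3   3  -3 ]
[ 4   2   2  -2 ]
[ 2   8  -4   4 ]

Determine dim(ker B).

Row reduce to echelon form.
R2 ← R2 − (4)·R1: [0, 14, -10, 10]
R3 ← R3 − (2)·R1: [0, 14, -10, 10]
R3 ← R3 − R2: [0, 0, 0, 0]
2 nonzero rows, so rank(B) = 2.
B has 4 columns; by rank–nullity, nullity = 4 − 2 = 2.

2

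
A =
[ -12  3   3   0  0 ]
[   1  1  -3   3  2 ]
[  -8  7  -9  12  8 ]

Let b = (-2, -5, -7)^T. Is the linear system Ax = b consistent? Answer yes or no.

Row reduce the augmented matrix [A | b].
R2 ← R2 + (1/12)·R1: [0, 5/4, -11/4, 3, 2, -31/6]
R3 ← R3 − (2/3)·R1: [0, 5, -11, 12, 8, -17/3]
R3 ← R3 − (4)·R2: [0, 0, 0, 0, 0, 15]
The echelon form has 3 nonzero rows; the last pivot sits in the augmented column, so rank(A) = 2 but rank([A|b]) = 3.
Since the ranks differ, the system is inconsistent.

no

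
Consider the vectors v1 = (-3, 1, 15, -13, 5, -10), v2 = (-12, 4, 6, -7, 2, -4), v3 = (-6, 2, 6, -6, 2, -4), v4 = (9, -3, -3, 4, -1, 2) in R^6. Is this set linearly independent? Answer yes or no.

Form the matrix with these vectors as rows and row reduce.
R2 ← R2 − (4)·R1: [0, 0, -54, 45, -18, 36]
R3 ← R3 − (2)·R1: [0, 0, -24, 20, -8, 16]
R4 ← R4 + (3)·R1: [0, 0, 42, -35, 14, -28]
R3 ← R3 − (4/9)·R2: [0, 0, 0, 0, 0, 0]
R4 ← R4 + (7/9)·R2: [0, 0, 0, 0, 0, 0]
2 nonzero rows, so the 4 vectors span a space of dimension 2.
Since 2 < 4, the vectors are linearly dependent.

no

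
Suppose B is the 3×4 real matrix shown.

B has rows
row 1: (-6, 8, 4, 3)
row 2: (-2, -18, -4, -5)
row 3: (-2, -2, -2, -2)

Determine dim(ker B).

Row reduce to echelon form.
R2 ← R2 − (1/3)·R1: [0, -62/3, -16/3, -6]
R3 ← R3 − (1/3)·R1: [0, -14/3, -10/3, -3]
R3 ← R3 − (7/31)·R2: [0, 0, -66/31, -51/31]
3 nonzero rows, so rank(B) = 3.
B has 4 columns; by rank–nullity, nullity = 4 − 3 = 1.

1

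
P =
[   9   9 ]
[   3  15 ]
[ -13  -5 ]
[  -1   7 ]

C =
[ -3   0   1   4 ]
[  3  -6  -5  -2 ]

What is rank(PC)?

First compute PC:
[[  0, -54, -36,  18],
 [ 36, -90, -72, -18],
 [ 24,  30,  12, -42],
 [ 24, -42, -36, -18]]
Now row reduce the product.
Swap R1 ↔ R2
R3 ← R3 − (2/3)·R1: [0, 90, 60, -30]
R4 ← R4 − (2/3)·R1: [0, 18, 12, -6]
R3 ← R3 + (5/3)·R2: [0, 0, 0, 0]
R4 ← R4 + (1/3)·R2: [0, 0, 0, 0]
2 nonzero rows, so rank(PC) = 2.

2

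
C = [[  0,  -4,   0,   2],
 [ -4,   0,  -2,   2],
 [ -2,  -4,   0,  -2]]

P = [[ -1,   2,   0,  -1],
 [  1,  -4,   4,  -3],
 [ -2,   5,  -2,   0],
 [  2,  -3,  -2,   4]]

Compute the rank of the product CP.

2

First compute CP:
[[  0,  10, -20,  20],
 [ 12, -24,   0,  12],
 [ -6,  18, -12,   6]]
Now row reduce the product.
Swap R1 ↔ R2
R3 ← R3 + (1/2)·R1: [0, 6, -12, 12]
R3 ← R3 − (3/5)·R2: [0, 0, 0, 0]
2 nonzero rows, so rank(CP) = 2.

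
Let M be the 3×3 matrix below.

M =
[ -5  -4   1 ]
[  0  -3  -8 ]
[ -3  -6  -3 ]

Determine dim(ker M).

Row reduce to echelon form.
R3 ← R3 − (3/5)·R1: [0, -18/5, -18/5]
R3 ← R3 − (6/5)·R2: [0, 0, 6]
3 nonzero rows, so rank(M) = 3.
M has 3 columns; by rank–nullity, nullity = 3 − 3 = 0.

0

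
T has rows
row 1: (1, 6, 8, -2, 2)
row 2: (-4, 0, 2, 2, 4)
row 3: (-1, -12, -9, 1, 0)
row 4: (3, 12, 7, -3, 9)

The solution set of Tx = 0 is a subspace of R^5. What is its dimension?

1

Row reduce to echelon form.
R2 ← R2 + (4)·R1: [0, 24, 34, -6, 12]
R3 ← R3 + R1: [0, -6, -1, -1, 2]
R4 ← R4 − (3)·R1: [0, -6, -17, 3, 3]
R3 ← R3 + (1/4)·R2: [0, 0, 15/2, -5/2, 5]
R4 ← R4 + (1/4)·R2: [0, 0, -17/2, 3/2, 6]
R4 ← R4 + (17/15)·R3: [0, 0, 0, -4/3, 35/3]
4 nonzero rows, so rank(T) = 4.
T has 5 columns; by rank–nullity, nullity = 5 − 4 = 1.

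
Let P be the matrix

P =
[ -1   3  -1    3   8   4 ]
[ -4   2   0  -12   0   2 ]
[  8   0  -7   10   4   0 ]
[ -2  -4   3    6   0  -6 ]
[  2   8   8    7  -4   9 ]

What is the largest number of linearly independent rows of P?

5

Row reduce to echelon form.
R2 ← R2 − (4)·R1: [0, -10, 4, -24, -32, -14]
R3 ← R3 + (8)·R1: [0, 24, -15, 34, 68, 32]
R4 ← R4 − (2)·R1: [0, -10, 5, 0, -16, -14]
R5 ← R5 + (2)·R1: [0, 14, 6, 13, 12, 17]
R3 ← R3 + (12/5)·R2: [0, 0, -27/5, -118/5, -44/5, -8/5]
R4 ← R4 − R2: [0, 0, 1, 24, 16, 0]
R5 ← R5 + (7/5)·R2: [0, 0, 58/5, -103/5, -164/5, -13/5]
R4 ← R4 + (5/27)·R3: [0, 0, 0, 530/27, 388/27, -8/27]
R5 ← R5 + (58/27)·R3: [0, 0, 0, -1925/27, -1396/27, -163/27]
R5 ← R5 + (385/106)·R4: [0, 0, 0, 0, 26/53, -377/53]
Echelon form has 5 nonzero rows, so rank(P) = 5.
The rank gives the maximum number of linearly independent rows: 5.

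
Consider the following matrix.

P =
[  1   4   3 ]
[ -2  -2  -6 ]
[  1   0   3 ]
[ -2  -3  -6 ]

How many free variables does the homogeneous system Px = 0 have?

Row reduce to echelon form.
R2 ← R2 + (2)·R1: [0, 6, 0]
R3 ← R3 − R1: [0, -4, 0]
R4 ← R4 + (2)·R1: [0, 5, 0]
R3 ← R3 + (2/3)·R2: [0, 0, 0]
R4 ← R4 − (5/6)·R2: [0, 0, 0]
2 nonzero rows, so rank(P) = 2.
P has 3 columns; by rank–nullity, nullity = 3 − 2 = 1.

1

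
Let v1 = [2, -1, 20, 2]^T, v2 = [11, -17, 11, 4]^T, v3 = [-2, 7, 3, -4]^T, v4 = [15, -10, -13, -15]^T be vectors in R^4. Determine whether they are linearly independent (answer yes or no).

yes

Form the matrix with these vectors as rows and row reduce.
R2 ← R2 − (11/2)·R1: [0, -23/2, -99, -7]
R3 ← R3 + R1: [0, 6, 23, -2]
R4 ← R4 − (15/2)·R1: [0, -5/2, -163, -30]
R3 ← R3 + (12/23)·R2: [0, 0, -659/23, -130/23]
R4 ← R4 − (5/23)·R2: [0, 0, -3254/23, -655/23]
R4 ← R4 − (3254/659)·R3: [0, 0, 0, -375/659]
4 nonzero rows, so the 4 vectors span a space of dimension 4.
Since 4 = 4, the vectors are linearly independent.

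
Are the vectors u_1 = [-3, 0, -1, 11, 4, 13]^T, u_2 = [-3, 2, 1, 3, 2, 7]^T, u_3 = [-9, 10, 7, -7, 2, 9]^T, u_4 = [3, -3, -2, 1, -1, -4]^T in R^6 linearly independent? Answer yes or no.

Form the matrix with these vectors as rows and row reduce.
R2 ← R2 − R1: [0, 2, 2, -8, -2, -6]
R3 ← R3 − (3)·R1: [0, 10, 10, -40, -10, -30]
R4 ← R4 + R1: [0, -3, -3, 12, 3, 9]
R3 ← R3 − (5)·R2: [0, 0, 0, 0, 0, 0]
R4 ← R4 + (3/2)·R2: [0, 0, 0, 0, 0, 0]
2 nonzero rows, so the 4 vectors span a space of dimension 2.
Since 2 < 4, the vectors are linearly dependent.

no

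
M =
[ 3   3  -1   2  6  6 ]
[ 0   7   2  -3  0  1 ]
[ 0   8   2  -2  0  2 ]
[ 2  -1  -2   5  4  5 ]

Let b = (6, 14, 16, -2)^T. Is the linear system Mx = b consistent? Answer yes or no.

Row reduce the augmented matrix [M | b].
R4 ← R4 − (2/3)·R1: [0, -3, -4/3, 11/3, 0, 1, -6]
R3 ← R3 − (8/7)·R2: [0, 0, -2/7, 10/7, 0, 6/7, 0]
R4 ← R4 + (3/7)·R2: [0, 0, -10/21, 50/21, 0, 10/7, 0]
R4 ← R4 − (5/3)·R3: [0, 0, 0, 0, 0, 0, 0]
The echelon form has 3 nonzero rows, and every pivot lies in the first 6 columns, so rank(M) = rank([M|b]) = 3.
The system is consistent.

yes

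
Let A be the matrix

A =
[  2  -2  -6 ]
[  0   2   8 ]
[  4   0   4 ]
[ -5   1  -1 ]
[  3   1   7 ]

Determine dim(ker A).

1

Row reduce to echelon form.
R3 ← R3 − (2)·R1: [0, 4, 16]
R4 ← R4 + (5/2)·R1: [0, -4, -16]
R5 ← R5 − (3/2)·R1: [0, 4, 16]
R3 ← R3 − (2)·R2: [0, 0, 0]
R4 ← R4 + (2)·R2: [0, 0, 0]
R5 ← R5 − (2)·R2: [0, 0, 0]
2 nonzero rows, so rank(A) = 2.
A has 3 columns; by rank–nullity, nullity = 3 − 2 = 1.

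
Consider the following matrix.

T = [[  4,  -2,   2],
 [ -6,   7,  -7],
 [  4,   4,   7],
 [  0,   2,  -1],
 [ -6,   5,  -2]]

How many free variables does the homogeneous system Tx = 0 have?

0

Row reduce to echelon form.
R2 ← R2 + (3/2)·R1: [0, 4, -4]
R3 ← R3 − R1: [0, 6, 5]
R5 ← R5 + (3/2)·R1: [0, 2, 1]
R3 ← R3 − (3/2)·R2: [0, 0, 11]
R4 ← R4 − (1/2)·R2: [0, 0, 1]
R5 ← R5 − (1/2)·R2: [0, 0, 3]
R4 ← R4 − (1/11)·R3: [0, 0, 0]
R5 ← R5 − (3/11)·R3: [0, 0, 0]
3 nonzero rows, so rank(T) = 3.
T has 3 columns; by rank–nullity, nullity = 3 − 3 = 0.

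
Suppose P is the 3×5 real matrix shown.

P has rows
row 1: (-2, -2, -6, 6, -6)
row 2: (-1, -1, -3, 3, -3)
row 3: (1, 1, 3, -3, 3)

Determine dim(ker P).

Row reduce to echelon form.
R2 ← R2 − (1/2)·R1: [0, 0, 0, 0, 0]
R3 ← R3 + (1/2)·R1: [0, 0, 0, 0, 0]
1 nonzero row, so rank(P) = 1.
P has 5 columns; by rank–nullity, nullity = 5 − 1 = 4.

4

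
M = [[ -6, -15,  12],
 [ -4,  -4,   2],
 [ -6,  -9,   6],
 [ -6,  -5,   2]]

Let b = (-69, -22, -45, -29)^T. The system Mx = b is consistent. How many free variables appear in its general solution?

Row reduce the augmented matrix [M | b].
R2 ← R2 − (2/3)·R1: [0, 6, -6, 24]
R3 ← R3 − R1: [0, 6, -6, 24]
R4 ← R4 − R1: [0, 10, -10, 40]
R3 ← R3 − R2: [0, 0, 0, 0]
R4 ← R4 − (5/3)·R2: [0, 0, 0, 0]
The echelon form has 2 nonzero rows, and every pivot lies in the first 3 columns, so rank(M) = rank([M|b]) = 2.
The system is consistent.
Free variables = (unknowns) − (rank) = 3 − 2 = 1.

1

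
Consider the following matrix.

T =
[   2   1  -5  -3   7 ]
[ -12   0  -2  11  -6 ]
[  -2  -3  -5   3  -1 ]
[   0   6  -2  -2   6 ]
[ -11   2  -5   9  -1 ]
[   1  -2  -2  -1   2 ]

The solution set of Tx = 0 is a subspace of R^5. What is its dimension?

Row reduce to echelon form.
R2 ← R2 + (6)·R1: [0, 6, -32, -7, 36]
R3 ← R3 + R1: [0, -2, -10, 0, 6]
R5 ← R5 + (11/2)·R1: [0, 15/2, -65/2, -15/2, 75/2]
R6 ← R6 − (1/2)·R1: [0, -5/2, 1/2, 1/2, -3/2]
R3 ← R3 + (1/3)·R2: [0, 0, -62/3, -7/3, 18]
R4 ← R4 − R2: [0, 0, 30, 5, -30]
R5 ← R5 − (5/4)·R2: [0, 0, 15/2, 5/4, -15/2]
R6 ← R6 + (5/12)·R2: [0, 0, -77/6, -29/12, 27/2]
R4 ← R4 + (45/31)·R3: [0, 0, 0, 50/31, -120/31]
R5 ← R5 + (45/124)·R3: [0, 0, 0, 25/62, -30/31]
R6 ← R6 − (77/124)·R3: [0, 0, 0, -30/31, 72/31]
R5 ← R5 − (1/4)·R4: [0, 0, 0, 0, 0]
R6 ← R6 + (3/5)·R4: [0, 0, 0, 0, 0]
4 nonzero rows, so rank(T) = 4.
T has 5 columns; by rank–nullity, nullity = 5 − 4 = 1.

1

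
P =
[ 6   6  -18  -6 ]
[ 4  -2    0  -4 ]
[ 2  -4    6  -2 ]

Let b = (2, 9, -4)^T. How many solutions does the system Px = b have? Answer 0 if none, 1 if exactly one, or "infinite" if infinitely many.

Row reduce the augmented matrix [P | b].
R2 ← R2 − (2/3)·R1: [0, -6, 12, 0, 23/3]
R3 ← R3 − (1/3)·R1: [0, -6, 12, 0, -14/3]
R3 ← R3 − R2: [0, 0, 0, 0, -37/3]
The echelon form has 3 nonzero rows; the last pivot sits in the augmented column, so rank(P) = 2 but rank([P|b]) = 3.
Since the ranks differ, the system is inconsistent.
It has no solutions.

0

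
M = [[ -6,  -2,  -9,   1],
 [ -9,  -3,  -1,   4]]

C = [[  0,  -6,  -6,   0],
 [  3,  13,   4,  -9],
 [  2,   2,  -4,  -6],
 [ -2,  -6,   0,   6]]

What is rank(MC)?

First compute MC:
[[-26, -14,  64,  78],
 [-19, -11,  46,  57]]
Now row reduce the product.
R2 ← R2 − (19/26)·R1: [0, -10/13, -10/13, 0]
2 nonzero rows, so rank(MC) = 2.

2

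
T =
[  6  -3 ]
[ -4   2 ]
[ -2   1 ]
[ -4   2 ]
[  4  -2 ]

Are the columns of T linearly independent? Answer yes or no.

Row reduce T to echelon form.
R2 ← R2 + (2/3)·R1: [0, 0]
R3 ← R3 + (1/3)·R1: [0, 0]
R4 ← R4 + (2/3)·R1: [0, 0]
R5 ← R5 − (2/3)·R1: [0, 0]
1 pivot among 2 columns.
Only 1 < 2 pivot columns, so the columns are linearly dependent.

no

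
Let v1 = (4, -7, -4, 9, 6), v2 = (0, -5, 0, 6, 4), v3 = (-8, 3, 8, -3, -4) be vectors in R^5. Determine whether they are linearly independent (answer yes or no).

yes

Form the matrix with these vectors as rows and row reduce.
R3 ← R3 + (2)·R1: [0, -11, 0, 15, 8]
R3 ← R3 − (11/5)·R2: [0, 0, 0, 9/5, -4/5]
3 nonzero rows, so the 3 vectors span a space of dimension 3.
Since 3 = 3, the vectors are linearly independent.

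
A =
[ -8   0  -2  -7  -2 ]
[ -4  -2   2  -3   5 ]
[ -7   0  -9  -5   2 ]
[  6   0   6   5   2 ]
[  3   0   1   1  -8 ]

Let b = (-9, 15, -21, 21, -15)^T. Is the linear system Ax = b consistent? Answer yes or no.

Row reduce the augmented matrix [A | b].
R2 ← R2 − (1/2)·R1: [0, -2, 3, 1/2, 6, 39/2]
R3 ← R3 − (7/8)·R1: [0, 0, -29/4, 9/8, 15/4, -105/8]
R4 ← R4 + (3/4)·R1: [0, 0, 9/2, -1/4, 1/2, 57/4]
R5 ← R5 + (3/8)·R1: [0, 0, 1/4, -13/8, -35/4, -147/8]
R4 ← R4 + (18/29)·R3: [0, 0, 0, 13/29, 82/29, 177/29]
R5 ← R5 + (1/29)·R3: [0, 0, 0, -46/29, -250/29, -546/29]
R5 ← R5 + (46/13)·R4: [0, 0, 0, 0, 18/13, 36/13]
The echelon form has 5 nonzero rows, and every pivot lies in the first 5 columns, so rank(A) = rank([A|b]) = 5.
The system is consistent.

yes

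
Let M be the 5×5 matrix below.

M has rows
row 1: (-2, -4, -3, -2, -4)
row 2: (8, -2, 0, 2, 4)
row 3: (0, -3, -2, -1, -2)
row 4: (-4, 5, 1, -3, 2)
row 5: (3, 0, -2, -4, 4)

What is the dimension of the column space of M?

3

Row reduce to echelon form.
R2 ← R2 + (4)·R1: [0, -18, -12, -6, -12]
R4 ← R4 − (2)·R1: [0, 13, 7, 1, 10]
R5 ← R5 + (3/2)·R1: [0, -6, -13/2, -7, -2]
R3 ← R3 − (1/6)·R2: [0, 0, 0, 0, 0]
R4 ← R4 + (13/18)·R2: [0, 0, -5/3, -10/3, 4/3]
R5 ← R5 − (1/3)·R2: [0, 0, -5/2, -5, 2]
Swap R3 ↔ R4
R5 ← R5 − (3/2)·R3: [0, 0, 0, 0, 0]
Echelon form has 3 nonzero rows, so rank(M) = 3.
The column space has dimension equal to the rank: 3.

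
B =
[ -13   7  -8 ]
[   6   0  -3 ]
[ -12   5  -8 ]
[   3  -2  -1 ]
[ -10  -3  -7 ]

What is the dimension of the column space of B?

3

Row reduce to echelon form.
R2 ← R2 + (6/13)·R1: [0, 42/13, -87/13]
R3 ← R3 − (12/13)·R1: [0, -19/13, -8/13]
R4 ← R4 + (3/13)·R1: [0, -5/13, -37/13]
R5 ← R5 − (10/13)·R1: [0, -109/13, -11/13]
R3 ← R3 + (19/42)·R2: [0, 0, -51/14]
R4 ← R4 + (5/42)·R2: [0, 0, -51/14]
R5 ← R5 + (109/42)·R2: [0, 0, -255/14]
R4 ← R4 − R3: [0, 0, 0]
R5 ← R5 − (5)·R3: [0, 0, 0]
Echelon form has 3 nonzero rows, so rank(B) = 3.
The column space has dimension equal to the rank: 3.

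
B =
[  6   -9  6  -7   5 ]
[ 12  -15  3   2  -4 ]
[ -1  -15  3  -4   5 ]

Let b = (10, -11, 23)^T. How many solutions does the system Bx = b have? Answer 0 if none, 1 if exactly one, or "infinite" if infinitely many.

infinite

Row reduce the augmented matrix [B | b].
R2 ← R2 − (2)·R1: [0, 3, -9, 16, -14, -31]
R3 ← R3 + (1/6)·R1: [0, -33/2, 4, -31/6, 35/6, 74/3]
R3 ← R3 + (11/2)·R2: [0, 0, -91/2, 497/6, -427/6, -875/6]
The echelon form has 3 nonzero rows, and every pivot lies in the first 5 columns, so rank(B) = rank([B|b]) = 3.
The system is consistent.
rank = 3 < 5 unknowns, so there are infinitely many solutions.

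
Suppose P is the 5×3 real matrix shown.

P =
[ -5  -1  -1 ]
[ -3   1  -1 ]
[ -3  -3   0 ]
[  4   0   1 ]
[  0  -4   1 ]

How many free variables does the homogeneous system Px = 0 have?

1

Row reduce to echelon form.
R2 ← R2 − (3/5)·R1: [0, 8/5, -2/5]
R3 ← R3 − (3/5)·R1: [0, -12/5, 3/5]
R4 ← R4 + (4/5)·R1: [0, -4/5, 1/5]
R3 ← R3 + (3/2)·R2: [0, 0, 0]
R4 ← R4 + (1/2)·R2: [0, 0, 0]
R5 ← R5 + (5/2)·R2: [0, 0, 0]
2 nonzero rows, so rank(P) = 2.
P has 3 columns; by rank–nullity, nullity = 3 − 2 = 1.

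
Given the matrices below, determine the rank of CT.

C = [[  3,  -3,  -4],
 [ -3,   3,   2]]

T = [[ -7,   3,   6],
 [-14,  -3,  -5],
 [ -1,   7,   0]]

2

First compute CT:
[[ 25, -10,  33],
 [-23,  -4, -33]]
Now row reduce the product.
R2 ← R2 + (23/25)·R1: [0, -66/5, -66/25]
2 nonzero rows, so rank(CT) = 2.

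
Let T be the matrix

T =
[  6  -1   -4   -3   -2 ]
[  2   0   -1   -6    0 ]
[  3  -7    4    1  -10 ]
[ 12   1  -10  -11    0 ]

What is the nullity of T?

Row reduce to echelon form.
R2 ← R2 − (1/3)·R1: [0, 1/3, 1/3, -5, 2/3]
R3 ← R3 − (1/2)·R1: [0, -13/2, 6, 5/2, -9]
R4 ← R4 − (2)·R1: [0, 3, -2, -5, 4]
R3 ← R3 + (39/2)·R2: [0, 0, 25/2, -95, 4]
R4 ← R4 − (9)·R2: [0, 0, -5, 40, -2]
R4 ← R4 + (2/5)·R3: [0, 0, 0, 2, -2/5]
4 nonzero rows, so rank(T) = 4.
T has 5 columns; by rank–nullity, nullity = 5 − 4 = 1.

1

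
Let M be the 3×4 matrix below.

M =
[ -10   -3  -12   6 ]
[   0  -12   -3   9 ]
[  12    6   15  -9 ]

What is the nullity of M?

2

Row reduce to echelon form.
R3 ← R3 + (6/5)·R1: [0, 12/5, 3/5, -9/5]
R3 ← R3 + (1/5)·R2: [0, 0, 0, 0]
2 nonzero rows, so rank(M) = 2.
M has 4 columns; by rank–nullity, nullity = 4 − 2 = 2.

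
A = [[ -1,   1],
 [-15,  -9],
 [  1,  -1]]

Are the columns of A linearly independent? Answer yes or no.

yes

Row reduce A to echelon form.
R2 ← R2 − (15)·R1: [0, -24]
R3 ← R3 + R1: [0, 0]
2 pivots among 2 columns.
Every column is a pivot column, so the columns are linearly independent.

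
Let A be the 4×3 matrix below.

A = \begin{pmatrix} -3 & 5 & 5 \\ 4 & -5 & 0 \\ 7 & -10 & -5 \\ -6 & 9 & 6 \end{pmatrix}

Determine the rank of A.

2

Row reduce to echelon form.
R2 ← R2 + (4/3)·R1: [0, 5/3, 20/3]
R3 ← R3 + (7/3)·R1: [0, 5/3, 20/3]
R4 ← R4 − (2)·R1: [0, -1, -4]
R3 ← R3 − R2: [0, 0, 0]
R4 ← R4 + (3/5)·R2: [0, 0, 0]
Echelon form has 2 nonzero rows, so rank(A) = 2.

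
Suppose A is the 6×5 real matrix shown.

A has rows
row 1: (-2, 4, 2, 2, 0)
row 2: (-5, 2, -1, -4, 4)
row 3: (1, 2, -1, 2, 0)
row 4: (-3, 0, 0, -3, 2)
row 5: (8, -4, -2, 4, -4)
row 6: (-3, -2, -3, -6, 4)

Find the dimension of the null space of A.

2

Row reduce to echelon form.
R2 ← R2 − (5/2)·R1: [0, -8, -6, -9, 4]
R3 ← R3 + (1/2)·R1: [0, 4, 0, 3, 0]
R4 ← R4 − (3/2)·R1: [0, -6, -3, -6, 2]
R5 ← R5 + (4)·R1: [0, 12, 6, 12, -4]
R6 ← R6 − (3/2)·R1: [0, -8, -6, -9, 4]
R3 ← R3 + (1/2)·R2: [0, 0, -3, -3/2, 2]
R4 ← R4 − (3/4)·R2: [0, 0, 3/2, 3/4, -1]
R5 ← R5 + (3/2)·R2: [0, 0, -3, -3/2, 2]
R6 ← R6 − R2: [0, 0, 0, 0, 0]
R4 ← R4 + (1/2)·R3: [0, 0, 0, 0, 0]
R5 ← R5 − R3: [0, 0, 0, 0, 0]
3 nonzero rows, so rank(A) = 3.
A has 5 columns; by rank–nullity, nullity = 5 − 3 = 2.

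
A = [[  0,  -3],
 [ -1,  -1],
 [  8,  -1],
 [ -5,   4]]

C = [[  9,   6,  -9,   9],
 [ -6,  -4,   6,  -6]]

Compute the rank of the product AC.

First compute AC:
[[ 18,  12, -18,  18],
 [ -3,  -2,   3,  -3],
 [ 78,  52, -78,  78],
 [-69, -46,  69, -69]]
Now row reduce the product.
R2 ← R2 + (1/6)·R1: [0, 0, 0, 0]
R3 ← R3 − (13/3)·R1: [0, 0, 0, 0]
R4 ← R4 + (23/6)·R1: [0, 0, 0, 0]
1 nonzero row, so rank(AC) = 1.

1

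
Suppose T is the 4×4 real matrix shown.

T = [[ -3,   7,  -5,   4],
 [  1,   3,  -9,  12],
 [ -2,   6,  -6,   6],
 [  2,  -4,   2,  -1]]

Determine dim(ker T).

2

Row reduce to echelon form.
R2 ← R2 + (1/3)·R1: [0, 16/3, -32/3, 40/3]
R3 ← R3 − (2/3)·R1: [0, 4/3, -8/3, 10/3]
R4 ← R4 + (2/3)·R1: [0, 2/3, -4/3, 5/3]
R3 ← R3 − (1/4)·R2: [0, 0, 0, 0]
R4 ← R4 − (1/8)·R2: [0, 0, 0, 0]
2 nonzero rows, so rank(T) = 2.
T has 4 columns; by rank–nullity, nullity = 4 − 2 = 2.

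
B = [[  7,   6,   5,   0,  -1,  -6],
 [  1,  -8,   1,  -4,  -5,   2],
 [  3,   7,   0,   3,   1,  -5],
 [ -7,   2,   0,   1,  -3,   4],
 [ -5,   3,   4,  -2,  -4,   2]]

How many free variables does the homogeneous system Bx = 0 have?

1

Row reduce to echelon form.
R2 ← R2 − (1/7)·R1: [0, -62/7, 2/7, -4, -34/7, 20/7]
R3 ← R3 − (3/7)·R1: [0, 31/7, -15/7, 3, 10/7, -17/7]
R4 ← R4 + R1: [0, 8, 5, 1, -4, -2]
R5 ← R5 + (5/7)·R1: [0, 51/7, 53/7, -2, -33/7, -16/7]
R3 ← R3 + (1/2)·R2: [0, 0, -2, 1, -1, -1]
R4 ← R4 + (28/31)·R2: [0, 0, 163/31, -81/31, -260/31, 18/31]
R5 ← R5 + (51/62)·R2: [0, 0, 242/31, -164/31, -270/31, 2/31]
R4 ← R4 + (163/62)·R3: [0, 0, 0, 1/62, -683/62, -127/62]
R5 ← R5 + (121/31)·R3: [0, 0, 0, -43/31, -391/31, -119/31]
R5 ← R5 + (86)·R4: [0, 0, 0, 0, -960, -180]
5 nonzero rows, so rank(B) = 5.
B has 6 columns; by rank–nullity, nullity = 6 − 5 = 1.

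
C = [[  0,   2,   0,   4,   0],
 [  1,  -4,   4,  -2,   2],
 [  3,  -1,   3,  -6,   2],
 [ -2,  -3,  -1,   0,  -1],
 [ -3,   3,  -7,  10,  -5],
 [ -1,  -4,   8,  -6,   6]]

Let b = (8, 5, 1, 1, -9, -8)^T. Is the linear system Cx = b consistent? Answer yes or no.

Row reduce the augmented matrix [C | b].
Swap R1 ↔ R2
R3 ← R3 − (3)·R1: [0, 11, -9, 0, -4, -14]
R4 ← R4 + (2)·R1: [0, -11, 7, -4, 3, 11]
R5 ← R5 + (3)·R1: [0, -9, 5, 4, 1, 6]
R6 ← R6 + R1: [0, -8, 12, -8, 8, -3]
R3 ← R3 − (11/2)·R2: [0, 0, -9, -22, -4, -58]
R4 ← R4 + (11/2)·R2: [0, 0, 7, 18, 3, 55]
R5 ← R5 + (9/2)·R2: [0, 0, 5, 22, 1, 42]
R6 ← R6 + (4)·R2: [0, 0, 12, 8, 8, 29]
R4 ← R4 + (7/9)·R3: [0, 0, 0, 8/9, -1/9, 89/9]
R5 ← R5 + (5/9)·R3: [0, 0, 0, 88/9, -11/9, 88/9]
R6 ← R6 + (4/3)·R3: [0, 0, 0, -64/3, 8/3, -145/3]
R5 ← R5 − (11)·R4: [0, 0, 0, 0, 0, -99]
R6 ← R6 + (24)·R4: [0, 0, 0, 0, 0, 189]
R6 ← R6 + (21/11)·R5: [0, 0, 0, 0, 0, 0]
The echelon form has 5 nonzero rows; the last pivot sits in the augmented column, so rank(C) = 4 but rank([C|b]) = 5.
Since the ranks differ, the system is inconsistent.

no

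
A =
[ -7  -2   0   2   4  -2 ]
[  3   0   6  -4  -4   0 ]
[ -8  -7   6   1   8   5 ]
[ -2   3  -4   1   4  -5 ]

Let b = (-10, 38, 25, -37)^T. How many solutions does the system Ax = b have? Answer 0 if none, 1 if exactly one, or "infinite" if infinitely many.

infinite

Row reduce the augmented matrix [A | b].
R2 ← R2 + (3/7)·R1: [0, -6/7, 6, -22/7, -16/7, -6/7, 236/7]
R3 ← R3 − (8/7)·R1: [0, -33/7, 6, -9/7, 24/7, 51/7, 255/7]
R4 ← R4 − (2/7)·R1: [0, 25/7, -4, 3/7, 20/7, -31/7, -239/7]
R3 ← R3 − (11/2)·R2: [0, 0, -27, 16, 16, 12, -149]
R4 ← R4 + (25/6)·R2: [0, 0, 21, -38/3, -20/3, -8, 319/3]
R4 ← R4 + (7/9)·R3: [0, 0, 0, -2/9, 52/9, 4/3, -86/9]
The echelon form has 4 nonzero rows, and every pivot lies in the first 6 columns, so rank(A) = rank([A|b]) = 4.
The system is consistent.
rank = 4 < 6 unknowns, so there are infinitely many solutions.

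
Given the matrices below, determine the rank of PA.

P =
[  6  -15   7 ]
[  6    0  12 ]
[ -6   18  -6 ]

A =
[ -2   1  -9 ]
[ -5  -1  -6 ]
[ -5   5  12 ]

First compute PA:
[[ 28,  56, 120],
 [-72,  66,  90],
 [-48, -54, -126]]
Now row reduce the product.
R2 ← R2 + (18/7)·R1: [0, 210, 2790/7]
R3 ← R3 + (12/7)·R1: [0, 42, 558/7]
R3 ← R3 − (1/5)·R2: [0, 0, 0]
2 nonzero rows, so rank(PA) = 2.

2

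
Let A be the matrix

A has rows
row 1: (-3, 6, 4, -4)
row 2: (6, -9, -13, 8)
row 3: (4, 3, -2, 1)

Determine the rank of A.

3

Row reduce to echelon form.
R2 ← R2 + (2)·R1: [0, 3, -5, 0]
R3 ← R3 + (4/3)·R1: [0, 11, 10/3, -13/3]
R3 ← R3 − (11/3)·R2: [0, 0, 65/3, -13/3]
Echelon form has 3 nonzero rows, so rank(A) = 3.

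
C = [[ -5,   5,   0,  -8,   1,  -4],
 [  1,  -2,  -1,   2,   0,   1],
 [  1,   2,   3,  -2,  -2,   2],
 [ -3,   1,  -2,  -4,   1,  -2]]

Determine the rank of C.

3

Row reduce to echelon form.
R2 ← R2 + (1/5)·R1: [0, -1, -1, 2/5, 1/5, 1/5]
R3 ← R3 + (1/5)·R1: [0, 3, 3, -18/5, -9/5, 6/5]
R4 ← R4 − (3/5)·R1: [0, -2, -2, 4/5, 2/5, 2/5]
R3 ← R3 + (3)·R2: [0, 0, 0, -12/5, -6/5, 9/5]
R4 ← R4 − (2)·R2: [0, 0, 0, 0, 0, 0]
Echelon form has 3 nonzero rows, so rank(C) = 3.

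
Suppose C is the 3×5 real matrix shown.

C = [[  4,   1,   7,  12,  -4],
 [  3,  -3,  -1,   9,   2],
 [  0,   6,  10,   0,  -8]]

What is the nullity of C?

3

Row reduce to echelon form.
R2 ← R2 − (3/4)·R1: [0, -15/4, -25/4, 0, 5]
R3 ← R3 + (8/5)·R2: [0, 0, 0, 0, 0]
2 nonzero rows, so rank(C) = 2.
C has 5 columns; by rank–nullity, nullity = 5 − 2 = 3.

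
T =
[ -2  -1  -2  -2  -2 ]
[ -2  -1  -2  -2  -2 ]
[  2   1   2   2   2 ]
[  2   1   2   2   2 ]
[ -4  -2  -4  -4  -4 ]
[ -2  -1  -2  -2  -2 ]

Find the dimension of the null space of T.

4

Row reduce to echelon form.
R2 ← R2 − R1: [0, 0, 0, 0, 0]
R3 ← R3 + R1: [0, 0, 0, 0, 0]
R4 ← R4 + R1: [0, 0, 0, 0, 0]
R5 ← R5 − (2)·R1: [0, 0, 0, 0, 0]
R6 ← R6 − R1: [0, 0, 0, 0, 0]
1 nonzero row, so rank(T) = 1.
T has 5 columns; by rank–nullity, nullity = 5 − 1 = 4.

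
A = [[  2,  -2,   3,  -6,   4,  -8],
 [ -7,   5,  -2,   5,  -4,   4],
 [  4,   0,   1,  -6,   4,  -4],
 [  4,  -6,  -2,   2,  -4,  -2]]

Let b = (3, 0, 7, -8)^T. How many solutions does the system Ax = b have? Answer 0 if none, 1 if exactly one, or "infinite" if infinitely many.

Row reduce the augmented matrix [A | b].
R2 ← R2 + (7/2)·R1: [0, -2, 17/2, -16, 10, -24, 21/2]
R3 ← R3 − (2)·R1: [0, 4, -5, 6, -4, 12, 1]
R4 ← R4 − (2)·R1: [0, -2, -8, 14, -12, 14, -14]
R3 ← R3 + (2)·R2: [0, 0, 12, -26, 16, -36, 22]
R4 ← R4 − R2: [0, 0, -33/2, 30, -22, 38, -49/2]
R4 ← R4 + (11/8)·R3: [0, 0, 0, -23/4, 0, -23/2, 23/4]
The echelon form has 4 nonzero rows, and every pivot lies in the first 6 columns, so rank(A) = rank([A|b]) = 4.
The system is consistent.
rank = 4 < 6 unknowns, so there are infinitely many solutions.

infinite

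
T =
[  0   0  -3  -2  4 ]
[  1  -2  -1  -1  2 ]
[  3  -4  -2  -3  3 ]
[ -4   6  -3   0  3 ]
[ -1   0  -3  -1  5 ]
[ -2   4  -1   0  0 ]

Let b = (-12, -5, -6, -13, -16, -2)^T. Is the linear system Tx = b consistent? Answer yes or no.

Row reduce the augmented matrix [T | b].
Swap R1 ↔ R2
R3 ← R3 − (3)·R1: [0, 2, 1, 0, -3, 9]
R4 ← R4 + (4)·R1: [0, -2, -7, -4, 11, -33]
R5 ← R5 + R1: [0, -2, -4, -2, 7, -21]
R6 ← R6 + (2)·R1: [0, 0, -3, -2, 4, -12]
Swap R2 ↔ R3
R4 ← R4 + R2: [0, 0, -6, -4, 8, -24]
R5 ← R5 + R2: [0, 0, -3, -2, 4, -12]
R4 ← R4 − (2)·R3: [0, 0, 0, 0, 0, 0]
R5 ← R5 − R3: [0, 0, 0, 0, 0, 0]
R6 ← R6 − R3: [0, 0, 0, 0, 0, 0]
The echelon form has 3 nonzero rows, and every pivot lies in the first 5 columns, so rank(T) = rank([T|b]) = 3.
The system is consistent.

yes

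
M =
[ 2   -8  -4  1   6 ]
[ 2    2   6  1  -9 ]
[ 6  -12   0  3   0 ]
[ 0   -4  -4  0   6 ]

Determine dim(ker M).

Row reduce to echelon form.
R2 ← R2 − R1: [0, 10, 10, 0, -15]
R3 ← R3 − (3)·R1: [0, 12, 12, 0, -18]
R3 ← R3 − (6/5)·R2: [0, 0, 0, 0, 0]
R4 ← R4 + (2/5)·R2: [0, 0, 0, 0, 0]
2 nonzero rows, so rank(M) = 2.
M has 5 columns; by rank–nullity, nullity = 5 − 2 = 3.

3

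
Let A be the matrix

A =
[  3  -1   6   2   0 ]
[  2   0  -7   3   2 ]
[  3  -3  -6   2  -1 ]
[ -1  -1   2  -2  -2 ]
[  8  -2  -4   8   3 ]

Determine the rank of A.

Row reduce to echelon form.
R2 ← R2 − (2/3)·R1: [0, 2/3, -11, 5/3, 2]
R3 ← R3 − R1: [0, -2, -12, 0, -1]
R4 ← R4 + (1/3)·R1: [0, -4/3, 4, -4/3, -2]
R5 ← R5 − (8/3)·R1: [0, 2/3, -20, 8/3, 3]
R3 ← R3 + (3)·R2: [0, 0, -45, 5, 5]
R4 ← R4 + (2)·R2: [0, 0, -18, 2, 2]
R5 ← R5 − R2: [0, 0, -9, 1, 1]
R4 ← R4 − (2/5)·R3: [0, 0, 0, 0, 0]
R5 ← R5 − (1/5)·R3: [0, 0, 0, 0, 0]
Echelon form has 3 nonzero rows, so rank(A) = 3.

3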